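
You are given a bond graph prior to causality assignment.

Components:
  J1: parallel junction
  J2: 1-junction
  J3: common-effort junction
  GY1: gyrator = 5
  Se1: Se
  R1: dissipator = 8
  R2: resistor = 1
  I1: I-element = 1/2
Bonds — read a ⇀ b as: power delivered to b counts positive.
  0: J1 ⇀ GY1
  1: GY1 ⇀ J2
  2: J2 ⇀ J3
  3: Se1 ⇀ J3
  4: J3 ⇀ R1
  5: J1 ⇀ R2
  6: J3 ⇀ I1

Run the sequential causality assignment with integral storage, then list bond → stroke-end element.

bond 0 stroke→GY1
bond 1 stroke→GY1
bond 2 stroke→J2
bond 3 stroke→J3
bond 4 stroke→R1
bond 5 stroke→J1
bond 6 stroke→I1

#3 →J3  (Se1 (Se) sets effort on bond)
#2 →J2  (J3 effort already set via bond 3)
#4 →R1  (J3: bond 3 brought effort, rest push out)
#6 →I1  (J3 effort already set via bond 3)
#1 →GY1  (J2: last free bond brings flow in)
#0 →GY1  (GY1 both-in/both-out from 1)
#5 →J1  (only one effort-in slot at J1)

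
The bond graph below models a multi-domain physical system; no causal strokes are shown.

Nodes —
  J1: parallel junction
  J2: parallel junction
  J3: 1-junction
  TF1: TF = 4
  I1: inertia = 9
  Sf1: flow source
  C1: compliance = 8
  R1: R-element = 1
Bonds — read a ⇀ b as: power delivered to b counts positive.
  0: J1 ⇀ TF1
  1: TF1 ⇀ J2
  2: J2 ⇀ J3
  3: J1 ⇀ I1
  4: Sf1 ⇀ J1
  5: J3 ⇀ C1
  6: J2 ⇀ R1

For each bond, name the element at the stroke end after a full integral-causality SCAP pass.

b0 |J1
b1 |TF1
b2 |J2
b3 |I1
b4 |Sf1
b5 |J3
b6 |R1

#4 |Sf1  (source Sf1 imposes f)
#3 |I1  (I1 integral (f out))
#0 |J1  (J1: last free bond brings effort in)
#1 |TF1  (TF1 one-in-one-out from 0)
#5 |J3  (C1: C, integral causality)
#2 |J2  (J3 needs exactly one f-in)
#6 |R1  (common-e at J2 fixed by 2)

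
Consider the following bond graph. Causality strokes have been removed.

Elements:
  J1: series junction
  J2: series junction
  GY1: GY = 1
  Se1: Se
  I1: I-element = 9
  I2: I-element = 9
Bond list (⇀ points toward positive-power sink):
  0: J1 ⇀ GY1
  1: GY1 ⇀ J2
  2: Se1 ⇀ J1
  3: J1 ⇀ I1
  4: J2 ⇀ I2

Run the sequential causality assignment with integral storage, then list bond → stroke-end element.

bond 2 →J1  (Se1 (Se) sets effort on bond)
bond 3 →I1  (I1: I, integral causality)
bond 0 →J1  (J1 flow already set via bond 3)
bond 1 →J2  (GY GY1: same side as bond 0)
bond 4 →I2  (J2 needs exactly one f-in)

bond 0 stroke→J1
bond 1 stroke→J2
bond 2 stroke→J1
bond 3 stroke→I1
bond 4 stroke→I2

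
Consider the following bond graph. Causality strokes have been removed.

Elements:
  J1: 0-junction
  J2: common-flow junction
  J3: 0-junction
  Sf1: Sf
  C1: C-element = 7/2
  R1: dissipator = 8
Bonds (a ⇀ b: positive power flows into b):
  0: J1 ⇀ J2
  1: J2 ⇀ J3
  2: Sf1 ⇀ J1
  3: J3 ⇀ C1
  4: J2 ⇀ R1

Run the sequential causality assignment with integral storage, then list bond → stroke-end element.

bond 2 stroke at Sf1  (Sf1 fixes flow; stroke at Sf1)
bond 0 stroke at J1  (J1: last free bond brings effort in)
bond 1 stroke at J2  (common-f at J2 fixed by 0)
bond 4 stroke at J2  (1-jn J2 has f-setter on 0)
bond 3 stroke at J3  (only one effort-in slot at J3)

b0 |J1
b1 |J2
b2 |Sf1
b3 |J3
b4 |J2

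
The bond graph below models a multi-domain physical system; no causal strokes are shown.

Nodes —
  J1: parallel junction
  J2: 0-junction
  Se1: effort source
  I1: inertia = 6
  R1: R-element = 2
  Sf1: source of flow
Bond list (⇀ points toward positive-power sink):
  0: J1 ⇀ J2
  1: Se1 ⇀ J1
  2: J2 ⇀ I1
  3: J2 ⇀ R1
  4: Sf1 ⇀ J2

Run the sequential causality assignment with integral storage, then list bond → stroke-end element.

bond 1 →J1  (Se1: effort source, stroke at far end)
bond 4 →Sf1  (Sf1 (Sf) sets flow on bond)
bond 0 →J2  (J1 effort already set via bond 1)
bond 2 →I1  (common-e at J2 fixed by 0)
bond 3 →R1  (J2: bond 0 brought effort, rest push out)

bond 0 |J2
bond 1 |J1
bond 2 |I1
bond 3 |R1
bond 4 |Sf1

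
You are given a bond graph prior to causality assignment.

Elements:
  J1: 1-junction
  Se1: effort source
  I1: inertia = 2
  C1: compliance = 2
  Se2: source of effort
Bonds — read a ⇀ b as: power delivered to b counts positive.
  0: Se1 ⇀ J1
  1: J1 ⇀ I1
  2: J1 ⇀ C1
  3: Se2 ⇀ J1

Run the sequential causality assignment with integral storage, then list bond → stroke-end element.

b0 stroke at J1  (Se1: effort source, stroke at far end)
b3 stroke at J1  (Se2 (Se) sets effort on bond)
b1 stroke at I1  (I1 outputs flow p/I1)
b2 stroke at J1  (J1: bond 1 brought flow, rest push out)

β0 |J1
β1 |I1
β2 |J1
β3 |J1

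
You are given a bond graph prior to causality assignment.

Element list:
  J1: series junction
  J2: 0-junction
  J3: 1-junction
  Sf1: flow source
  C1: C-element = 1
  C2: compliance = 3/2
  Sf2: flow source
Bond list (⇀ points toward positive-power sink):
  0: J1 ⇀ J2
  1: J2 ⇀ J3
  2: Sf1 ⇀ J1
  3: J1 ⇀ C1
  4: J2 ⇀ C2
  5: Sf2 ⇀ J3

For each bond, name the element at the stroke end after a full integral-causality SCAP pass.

#0 |J1
#1 |J3
#2 |Sf1
#3 |J1
#4 |J2
#5 |Sf2

b2 |Sf1  (Sf1: flow source, stroke at near end)
b5 |Sf2  (source Sf2 imposes f)
b0 |J1  (1-jn J1 has f-setter on 2)
b3 |J1  (J1: bond 2 brought flow, rest push out)
b1 |J3  (1-jn J3 has f-setter on 5)
b4 |J2  (J2 needs exactly one e-in)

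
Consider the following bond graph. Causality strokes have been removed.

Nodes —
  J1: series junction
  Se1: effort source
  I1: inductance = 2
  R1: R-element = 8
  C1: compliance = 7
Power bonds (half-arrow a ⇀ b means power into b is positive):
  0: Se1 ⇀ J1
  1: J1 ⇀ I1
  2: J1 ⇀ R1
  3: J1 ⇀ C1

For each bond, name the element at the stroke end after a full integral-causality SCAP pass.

β0 →J1  (Se1 (Se) sets effort on bond)
β1 →I1  (I1 outputs flow p/I1)
β2 →J1  (J1 flow already set via bond 1)
β3 →J1  (J1 flow already set via bond 1)

bond 0 stroke at J1
bond 1 stroke at I1
bond 2 stroke at J1
bond 3 stroke at J1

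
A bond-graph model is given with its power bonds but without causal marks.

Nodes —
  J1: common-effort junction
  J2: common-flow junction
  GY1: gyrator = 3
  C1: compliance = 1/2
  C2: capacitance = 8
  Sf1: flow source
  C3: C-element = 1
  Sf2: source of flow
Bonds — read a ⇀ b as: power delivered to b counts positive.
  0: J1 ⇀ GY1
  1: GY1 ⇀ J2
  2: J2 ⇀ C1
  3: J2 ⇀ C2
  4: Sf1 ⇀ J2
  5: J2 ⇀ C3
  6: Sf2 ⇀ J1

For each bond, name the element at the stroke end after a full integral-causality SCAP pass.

b4 stroke at Sf1  (Sf1 fixes flow; stroke at Sf1)
b6 stroke at Sf2  (source Sf2 imposes f)
b0 stroke at J1  (only one effort-in slot at J1)
b1 stroke at J2  (J2: bond 4 brought flow, rest push out)
b2 stroke at J2  (common-f at J2 fixed by 4)
b3 stroke at J2  (J2: bond 4 brought flow, rest push out)
b5 stroke at J2  (J2 flow already set via bond 4)

b0 |J1
b1 |J2
b2 |J2
b3 |J2
b4 |Sf1
b5 |J2
b6 |Sf2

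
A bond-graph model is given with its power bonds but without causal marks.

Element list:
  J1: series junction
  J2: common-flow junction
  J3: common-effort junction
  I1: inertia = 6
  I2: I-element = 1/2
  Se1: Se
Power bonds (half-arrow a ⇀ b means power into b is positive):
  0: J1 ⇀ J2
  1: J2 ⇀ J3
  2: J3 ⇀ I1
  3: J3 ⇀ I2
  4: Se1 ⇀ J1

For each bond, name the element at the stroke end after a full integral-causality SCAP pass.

#4 |J1  (Se1 (Se) sets effort on bond)
#0 |J2  (J1: last free bond brings flow in)
#1 |J3  (J2 needs exactly one f-in)
#2 |I1  (0-jn J3 has e-setter on 1)
#3 |I2  (J3 effort already set via bond 1)

#0 →J2
#1 →J3
#2 →I1
#3 →I2
#4 →J1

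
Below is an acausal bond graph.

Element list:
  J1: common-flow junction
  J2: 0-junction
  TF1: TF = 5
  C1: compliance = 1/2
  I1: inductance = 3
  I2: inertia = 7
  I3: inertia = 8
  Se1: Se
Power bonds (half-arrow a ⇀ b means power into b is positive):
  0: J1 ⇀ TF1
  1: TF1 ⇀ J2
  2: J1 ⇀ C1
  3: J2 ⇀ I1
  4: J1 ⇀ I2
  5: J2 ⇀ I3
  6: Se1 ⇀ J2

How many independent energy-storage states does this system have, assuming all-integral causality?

bond 6 →J2  (source Se1 imposes e)
bond 1 →TF1  (J2: bond 6 brought effort, rest push out)
bond 3 →I1  (J2 effort already set via bond 6)
bond 5 →I3  (common-e at J2 fixed by 6)
bond 0 →J1  (through TF1, causality passes straight; one stroke at TF1)
bond 2 →J1  (C1 integral (e out))
bond 4 →I2  (J1 needs exactly one f-in)

4  (C1, I1, I2, I3 all integral)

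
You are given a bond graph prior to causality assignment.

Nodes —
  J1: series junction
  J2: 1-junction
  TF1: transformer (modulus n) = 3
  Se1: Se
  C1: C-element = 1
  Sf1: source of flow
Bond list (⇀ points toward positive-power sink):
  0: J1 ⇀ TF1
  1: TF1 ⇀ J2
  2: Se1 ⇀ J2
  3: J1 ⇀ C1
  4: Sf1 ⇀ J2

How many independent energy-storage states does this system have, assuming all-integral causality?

1  (C1 all integral)

bond 2 stroke at J2  (Se1: effort source, stroke at far end)
bond 4 stroke at Sf1  (Sf1 (Sf) sets flow on bond)
bond 1 stroke at J2  (J2 flow already set via bond 4)
bond 0 stroke at TF1  (TF TF1: opposite of bond 1)
bond 3 stroke at J1  (common-f at J1 fixed by 0)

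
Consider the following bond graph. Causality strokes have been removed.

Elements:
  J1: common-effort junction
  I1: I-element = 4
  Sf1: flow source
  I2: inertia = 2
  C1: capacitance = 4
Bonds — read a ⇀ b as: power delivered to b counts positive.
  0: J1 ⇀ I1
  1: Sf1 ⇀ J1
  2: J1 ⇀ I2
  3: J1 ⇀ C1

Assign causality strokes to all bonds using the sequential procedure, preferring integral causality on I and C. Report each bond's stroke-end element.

β0 stroke at I1
β1 stroke at Sf1
β2 stroke at I2
β3 stroke at J1

#1 stroke→Sf1  (Sf1 fixes flow; stroke at Sf1)
#0 stroke→I1  (I1 integral (f out))
#2 stroke→I2  (I2: I, integral causality)
#3 stroke→J1  (only one effort-in slot at J1)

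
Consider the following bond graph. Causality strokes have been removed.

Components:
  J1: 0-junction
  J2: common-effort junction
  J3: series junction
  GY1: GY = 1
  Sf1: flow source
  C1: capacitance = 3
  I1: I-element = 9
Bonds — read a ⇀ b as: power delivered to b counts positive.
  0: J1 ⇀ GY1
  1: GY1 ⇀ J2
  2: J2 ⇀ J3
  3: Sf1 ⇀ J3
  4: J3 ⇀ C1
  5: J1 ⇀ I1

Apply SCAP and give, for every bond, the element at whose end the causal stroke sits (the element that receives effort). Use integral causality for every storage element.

bond 0 |J1
bond 1 |J2
bond 2 |J3
bond 3 |Sf1
bond 4 |J3
bond 5 |I1

b3 →Sf1  (source Sf1 imposes f)
b2 →J3  (1-jn J3 has f-setter on 3)
b4 →J3  (J3: bond 3 brought flow, rest push out)
b1 →J2  (J2: last free bond brings effort in)
b0 →J1  (GY GY1: same side as bond 1)
b5 →I1  (0-jn J1 has e-setter on 0)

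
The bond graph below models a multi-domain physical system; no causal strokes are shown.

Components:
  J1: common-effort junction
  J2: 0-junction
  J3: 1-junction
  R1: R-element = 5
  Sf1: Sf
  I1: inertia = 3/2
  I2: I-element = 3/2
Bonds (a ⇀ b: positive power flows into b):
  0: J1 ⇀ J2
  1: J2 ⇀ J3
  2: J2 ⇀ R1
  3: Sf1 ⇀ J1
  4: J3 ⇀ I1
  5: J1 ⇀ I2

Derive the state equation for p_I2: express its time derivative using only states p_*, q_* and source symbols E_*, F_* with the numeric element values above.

b3 stroke at Sf1  (Sf1: flow source, stroke at near end)
b4 stroke at I1  (I1 integral (f out))
b1 stroke at J3  (common-f at J3 fixed by 4)
b5 stroke at I2  (prefer integral on I2)
b0 stroke at J1  (closing 0-jn rule on J1)
b2 stroke at J2  (only one effort-in slot at J2)

dp_I2/dt = 5*F_Sf1 - 10*p_I1/3 - 10*p_I2/3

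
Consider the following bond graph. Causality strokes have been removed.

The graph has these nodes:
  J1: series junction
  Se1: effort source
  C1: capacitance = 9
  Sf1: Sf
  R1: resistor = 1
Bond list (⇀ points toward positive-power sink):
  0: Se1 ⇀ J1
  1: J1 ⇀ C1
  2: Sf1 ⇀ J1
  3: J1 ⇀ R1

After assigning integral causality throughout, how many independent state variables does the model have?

1  (C1 all integral)

β0 |J1  (Se1: effort source, stroke at far end)
β2 |Sf1  (Sf1: flow source, stroke at near end)
β1 |J1  (1-jn J1 has f-setter on 2)
β3 |J1  (1-jn J1 has f-setter on 2)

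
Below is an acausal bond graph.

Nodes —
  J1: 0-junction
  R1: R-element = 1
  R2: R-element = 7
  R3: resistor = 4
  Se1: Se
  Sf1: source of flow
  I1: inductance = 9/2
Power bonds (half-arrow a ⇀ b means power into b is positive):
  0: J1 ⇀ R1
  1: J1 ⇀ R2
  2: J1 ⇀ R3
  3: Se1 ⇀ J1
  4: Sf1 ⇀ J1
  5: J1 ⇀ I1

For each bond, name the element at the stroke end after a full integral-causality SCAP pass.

bond 3 |J1  (Se1: effort source, stroke at far end)
bond 4 |Sf1  (Sf1 fixes flow; stroke at Sf1)
bond 0 |R1  (J1: bond 3 brought effort, rest push out)
bond 1 |R2  (common-e at J1 fixed by 3)
bond 2 |R3  (J1: bond 3 brought effort, rest push out)
bond 5 |I1  (J1 effort already set via bond 3)

bond 0 |R1
bond 1 |R2
bond 2 |R3
bond 3 |J1
bond 4 |Sf1
bond 5 |I1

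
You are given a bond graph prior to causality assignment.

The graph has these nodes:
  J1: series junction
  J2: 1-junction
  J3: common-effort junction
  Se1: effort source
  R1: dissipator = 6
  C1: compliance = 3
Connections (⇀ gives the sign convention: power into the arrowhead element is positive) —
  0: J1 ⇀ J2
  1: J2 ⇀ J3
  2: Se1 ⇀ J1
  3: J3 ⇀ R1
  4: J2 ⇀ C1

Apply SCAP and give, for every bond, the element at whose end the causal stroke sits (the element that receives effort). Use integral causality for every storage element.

#0 |J2
#1 |J3
#2 |J1
#3 |R1
#4 |J2

#2 stroke at J1  (source Se1 imposes e)
#0 stroke at J2  (closing 1-jn rule on J1)
#4 stroke at J2  (C1: C, integral causality)
#1 stroke at J3  (J2 needs exactly one f-in)
#3 stroke at R1  (0-jn J3 has e-setter on 1)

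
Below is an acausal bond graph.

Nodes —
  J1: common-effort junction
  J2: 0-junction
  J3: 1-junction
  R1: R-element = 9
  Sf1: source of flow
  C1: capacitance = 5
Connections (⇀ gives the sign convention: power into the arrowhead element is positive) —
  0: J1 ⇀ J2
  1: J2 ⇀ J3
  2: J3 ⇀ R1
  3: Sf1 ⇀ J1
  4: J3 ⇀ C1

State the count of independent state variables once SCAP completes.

#3 |Sf1  (Sf1 (Sf) sets flow on bond)
#0 |J1  (closing 0-jn rule on J1)
#1 |J2  (J2 needs exactly one e-in)
#2 |J3  (1-jn J3 has f-setter on 1)
#4 |J3  (J3: bond 1 brought flow, rest push out)

1  (C1 all integral)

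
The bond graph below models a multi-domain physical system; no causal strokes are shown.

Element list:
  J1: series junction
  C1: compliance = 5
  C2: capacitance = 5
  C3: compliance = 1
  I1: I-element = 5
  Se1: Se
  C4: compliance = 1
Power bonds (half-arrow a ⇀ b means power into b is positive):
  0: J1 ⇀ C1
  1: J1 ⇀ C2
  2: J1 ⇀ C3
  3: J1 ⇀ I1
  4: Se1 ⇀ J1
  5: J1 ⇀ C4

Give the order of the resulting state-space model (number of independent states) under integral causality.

β4 stroke at J1  (source Se1 imposes e)
β0 stroke at J1  (C1 outputs effort q/C1)
β1 stroke at J1  (prefer integral on C2)
β2 stroke at J1  (C3: C, integral causality)
β3 stroke at I1  (I1 outputs flow p/I1)
β5 stroke at J1  (1-jn J1 has f-setter on 3)

5  (C1, C2, C3, C4, I1 all integral)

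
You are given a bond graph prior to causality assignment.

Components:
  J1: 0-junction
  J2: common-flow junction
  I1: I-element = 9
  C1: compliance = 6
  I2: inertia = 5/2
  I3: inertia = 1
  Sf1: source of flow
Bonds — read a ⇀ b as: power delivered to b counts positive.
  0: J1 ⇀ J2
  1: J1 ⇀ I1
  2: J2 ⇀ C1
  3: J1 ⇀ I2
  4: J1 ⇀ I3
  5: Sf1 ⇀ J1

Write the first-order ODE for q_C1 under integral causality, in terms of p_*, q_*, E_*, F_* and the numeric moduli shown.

dq_C1/dt = F_Sf1 - p_I1/9 - 2*p_I2/5 - p_I3

b5 →Sf1  (Sf1 (Sf) sets flow on bond)
b1 →I1  (I1 outputs flow p/I1)
b2 →J2  (prefer integral on C1)
b0 →J1  (J2 needs exactly one f-in)
b3 →I2  (common-e at J1 fixed by 0)
b4 →I3  (common-e at J1 fixed by 0)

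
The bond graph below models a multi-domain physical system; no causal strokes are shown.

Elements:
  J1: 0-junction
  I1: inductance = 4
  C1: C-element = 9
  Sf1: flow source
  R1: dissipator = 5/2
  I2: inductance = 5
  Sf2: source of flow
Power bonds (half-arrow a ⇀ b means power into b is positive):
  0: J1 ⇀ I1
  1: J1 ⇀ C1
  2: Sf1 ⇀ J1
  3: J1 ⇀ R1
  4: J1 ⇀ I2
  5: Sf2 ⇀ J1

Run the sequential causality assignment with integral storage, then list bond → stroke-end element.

β0 stroke at I1
β1 stroke at J1
β2 stroke at Sf1
β3 stroke at R1
β4 stroke at I2
β5 stroke at Sf2

b2 →Sf1  (source Sf1 imposes f)
b5 →Sf2  (Sf2: flow source, stroke at near end)
b0 →I1  (I1 outputs flow p/I1)
b1 →J1  (prefer integral on C1)
b3 →R1  (J1 effort already set via bond 1)
b4 →I2  (common-e at J1 fixed by 1)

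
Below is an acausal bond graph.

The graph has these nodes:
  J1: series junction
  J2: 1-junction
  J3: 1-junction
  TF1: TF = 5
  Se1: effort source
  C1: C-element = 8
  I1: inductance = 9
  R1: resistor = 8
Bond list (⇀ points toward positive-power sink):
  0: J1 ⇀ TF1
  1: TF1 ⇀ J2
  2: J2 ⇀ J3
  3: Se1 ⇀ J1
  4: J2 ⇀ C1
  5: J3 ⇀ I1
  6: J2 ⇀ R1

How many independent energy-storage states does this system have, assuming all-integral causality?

β3 stroke→J1  (Se1 (Se) sets effort on bond)
β0 stroke→TF1  (J1: last free bond brings flow in)
β1 stroke→J2  (TF1 one-in-one-out from 0)
β4 stroke→J2  (C1 integral (e out))
β5 stroke→I1  (I1 outputs flow p/I1)
β2 stroke→J3  (J3 flow already set via bond 5)
β6 stroke→J2  (1-jn J2 has f-setter on 2)

2  (C1, I1 all integral)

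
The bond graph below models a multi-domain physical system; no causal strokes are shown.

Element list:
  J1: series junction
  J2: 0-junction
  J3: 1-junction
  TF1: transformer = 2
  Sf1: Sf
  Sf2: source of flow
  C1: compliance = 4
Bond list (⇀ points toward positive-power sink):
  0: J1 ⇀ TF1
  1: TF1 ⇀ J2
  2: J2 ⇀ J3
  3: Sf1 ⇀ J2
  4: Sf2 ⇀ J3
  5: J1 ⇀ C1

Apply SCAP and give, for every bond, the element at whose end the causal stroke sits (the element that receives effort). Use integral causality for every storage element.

b0 stroke at TF1
b1 stroke at J2
b2 stroke at J3
b3 stroke at Sf1
b4 stroke at Sf2
b5 stroke at J1

#3 →Sf1  (source Sf1 imposes f)
#4 →Sf2  (source Sf2 imposes f)
#2 →J3  (1-jn J3 has f-setter on 4)
#1 →J2  (J2: last free bond brings effort in)
#0 →TF1  (through TF1, causality passes straight; one stroke at TF1)
#5 →J1  (J1 flow already set via bond 0)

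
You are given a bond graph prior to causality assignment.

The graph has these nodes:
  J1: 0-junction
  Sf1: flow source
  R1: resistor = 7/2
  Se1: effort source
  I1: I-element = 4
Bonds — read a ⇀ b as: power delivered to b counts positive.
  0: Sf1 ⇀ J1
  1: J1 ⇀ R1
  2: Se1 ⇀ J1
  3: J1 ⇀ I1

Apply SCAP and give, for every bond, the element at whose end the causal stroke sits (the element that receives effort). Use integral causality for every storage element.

#0 |Sf1
#1 |R1
#2 |J1
#3 |I1

b0 stroke at Sf1  (source Sf1 imposes f)
b2 stroke at J1  (Se1 (Se) sets effort on bond)
b1 stroke at R1  (J1 effort already set via bond 2)
b3 stroke at I1  (0-jn J1 has e-setter on 2)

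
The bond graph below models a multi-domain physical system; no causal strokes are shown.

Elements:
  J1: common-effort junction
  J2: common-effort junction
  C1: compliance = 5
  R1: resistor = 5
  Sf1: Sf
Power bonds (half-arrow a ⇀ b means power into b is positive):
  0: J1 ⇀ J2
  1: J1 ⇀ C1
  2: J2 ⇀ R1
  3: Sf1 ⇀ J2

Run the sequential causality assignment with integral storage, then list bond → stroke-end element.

b3 stroke at Sf1  (source Sf1 imposes f)
b1 stroke at J1  (C1 outputs effort q/C1)
b0 stroke at J2  (0-jn J1 has e-setter on 1)
b2 stroke at R1  (J2: bond 0 brought effort, rest push out)

bond 0 |J2
bond 1 |J1
bond 2 |R1
bond 3 |Sf1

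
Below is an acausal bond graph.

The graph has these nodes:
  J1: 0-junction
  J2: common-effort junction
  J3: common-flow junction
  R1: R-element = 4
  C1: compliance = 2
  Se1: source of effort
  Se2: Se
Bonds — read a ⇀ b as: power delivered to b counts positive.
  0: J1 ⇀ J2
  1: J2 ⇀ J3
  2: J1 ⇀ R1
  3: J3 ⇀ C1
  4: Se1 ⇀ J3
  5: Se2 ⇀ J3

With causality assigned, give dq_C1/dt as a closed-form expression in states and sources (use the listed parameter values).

dq_C1/dt = E_Se1/4 + E_Se2/4 - q_C1/8

β4 |J3  (Se1 (Se) sets effort on bond)
β5 |J3  (source Se2 imposes e)
β3 |J3  (C1 outputs effort q/C1)
β1 |J2  (closing 1-jn rule on J3)
β0 |J1  (0-jn J2 has e-setter on 1)
β2 |R1  (0-jn J1 has e-setter on 0)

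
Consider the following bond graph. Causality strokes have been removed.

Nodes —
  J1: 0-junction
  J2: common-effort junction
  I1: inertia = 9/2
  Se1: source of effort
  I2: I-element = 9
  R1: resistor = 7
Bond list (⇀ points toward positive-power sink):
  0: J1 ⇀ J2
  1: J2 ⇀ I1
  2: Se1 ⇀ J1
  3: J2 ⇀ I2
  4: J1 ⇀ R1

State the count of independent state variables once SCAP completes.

bond 2 →J1  (Se1 (Se) sets effort on bond)
bond 0 →J2  (J1: bond 2 brought effort, rest push out)
bond 4 →R1  (0-jn J1 has e-setter on 2)
bond 1 →I1  (J2 effort already set via bond 0)
bond 3 →I2  (J2: bond 0 brought effort, rest push out)

2  (I1, I2 all integral)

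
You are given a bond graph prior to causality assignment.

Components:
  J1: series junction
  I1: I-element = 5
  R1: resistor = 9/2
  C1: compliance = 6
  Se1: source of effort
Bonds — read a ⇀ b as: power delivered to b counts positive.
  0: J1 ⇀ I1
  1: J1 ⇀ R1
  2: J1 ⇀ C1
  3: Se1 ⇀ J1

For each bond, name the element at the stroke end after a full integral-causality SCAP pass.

b0 stroke→I1
b1 stroke→J1
b2 stroke→J1
b3 stroke→J1

#3 stroke at J1  (Se1: effort source, stroke at far end)
#0 stroke at I1  (I1: I, integral causality)
#1 stroke at J1  (1-jn J1 has f-setter on 0)
#2 stroke at J1  (common-f at J1 fixed by 0)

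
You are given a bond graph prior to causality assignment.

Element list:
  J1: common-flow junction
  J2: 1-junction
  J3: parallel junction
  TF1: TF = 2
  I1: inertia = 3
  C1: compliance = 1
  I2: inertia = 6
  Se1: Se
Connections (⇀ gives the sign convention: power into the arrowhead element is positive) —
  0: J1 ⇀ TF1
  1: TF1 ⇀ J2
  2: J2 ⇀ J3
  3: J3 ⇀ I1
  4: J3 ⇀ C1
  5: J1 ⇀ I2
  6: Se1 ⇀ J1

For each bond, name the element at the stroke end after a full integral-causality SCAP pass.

bond 6 stroke→J1  (Se1 fixes effort; stroke away)
bond 3 stroke→I1  (I1 outputs flow p/I1)
bond 4 stroke→J3  (prefer integral on C1)
bond 2 stroke→J2  (common-e at J3 fixed by 4)
bond 1 stroke→TF1  (J2 needs exactly one f-in)
bond 0 stroke→J1  (through TF1, causality passes straight; one stroke at TF1)
bond 5 stroke→I2  (J1 needs exactly one f-in)

b0 |J1
b1 |TF1
b2 |J2
b3 |I1
b4 |J3
b5 |I2
b6 |J1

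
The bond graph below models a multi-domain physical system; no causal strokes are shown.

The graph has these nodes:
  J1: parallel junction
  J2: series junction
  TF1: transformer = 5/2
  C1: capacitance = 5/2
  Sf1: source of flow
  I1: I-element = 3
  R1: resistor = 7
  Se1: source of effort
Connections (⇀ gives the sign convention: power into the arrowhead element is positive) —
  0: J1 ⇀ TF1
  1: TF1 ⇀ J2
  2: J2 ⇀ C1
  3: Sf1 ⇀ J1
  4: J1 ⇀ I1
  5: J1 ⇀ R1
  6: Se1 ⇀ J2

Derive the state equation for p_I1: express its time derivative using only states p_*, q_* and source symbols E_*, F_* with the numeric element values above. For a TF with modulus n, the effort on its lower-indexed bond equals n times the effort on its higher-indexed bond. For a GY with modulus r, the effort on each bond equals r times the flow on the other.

dp_I1/dt = -5*E_Se1/2 + q_C1

#3 stroke at Sf1  (Sf1 (Sf) sets flow on bond)
#6 stroke at J2  (source Se1 imposes e)
#2 stroke at J2  (prefer integral on C1)
#1 stroke at TF1  (only one flow-in slot at J2)
#0 stroke at J1  (TF TF1: opposite of bond 1)
#4 stroke at I1  (J1 effort already set via bond 0)
#5 stroke at R1  (J1: bond 0 brought effort, rest push out)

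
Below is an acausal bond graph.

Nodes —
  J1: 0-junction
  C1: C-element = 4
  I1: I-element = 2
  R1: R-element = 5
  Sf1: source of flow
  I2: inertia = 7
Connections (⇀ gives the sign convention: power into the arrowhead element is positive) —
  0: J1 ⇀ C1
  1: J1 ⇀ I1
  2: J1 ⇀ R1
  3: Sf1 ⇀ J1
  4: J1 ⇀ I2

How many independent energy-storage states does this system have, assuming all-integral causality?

β3 stroke→Sf1  (Sf1 fixes flow; stroke at Sf1)
β0 stroke→J1  (prefer integral on C1)
β1 stroke→I1  (common-e at J1 fixed by 0)
β2 stroke→R1  (0-jn J1 has e-setter on 0)
β4 stroke→I2  (0-jn J1 has e-setter on 0)

3  (C1, I1, I2 all integral)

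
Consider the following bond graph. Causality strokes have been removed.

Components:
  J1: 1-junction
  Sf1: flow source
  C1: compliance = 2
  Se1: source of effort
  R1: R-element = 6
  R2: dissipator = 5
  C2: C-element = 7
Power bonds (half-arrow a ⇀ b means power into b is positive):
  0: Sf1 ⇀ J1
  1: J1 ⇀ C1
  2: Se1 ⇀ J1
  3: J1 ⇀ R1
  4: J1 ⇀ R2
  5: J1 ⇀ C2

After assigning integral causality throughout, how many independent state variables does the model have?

bond 0 stroke→Sf1  (Sf1: flow source, stroke at near end)
bond 2 stroke→J1  (Se1 (Se) sets effort on bond)
bond 1 stroke→J1  (J1: bond 0 brought flow, rest push out)
bond 3 stroke→J1  (J1 flow already set via bond 0)
bond 4 stroke→J1  (common-f at J1 fixed by 0)
bond 5 stroke→J1  (J1 flow already set via bond 0)

2  (C1, C2 all integral)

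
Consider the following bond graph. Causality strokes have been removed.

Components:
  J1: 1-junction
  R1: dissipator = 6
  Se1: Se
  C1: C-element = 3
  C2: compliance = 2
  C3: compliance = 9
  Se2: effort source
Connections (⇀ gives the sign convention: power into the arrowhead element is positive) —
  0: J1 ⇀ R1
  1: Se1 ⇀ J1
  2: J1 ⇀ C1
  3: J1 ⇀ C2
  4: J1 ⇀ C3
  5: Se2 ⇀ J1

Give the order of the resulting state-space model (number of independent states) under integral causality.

β1 stroke at J1  (source Se1 imposes e)
β5 stroke at J1  (Se2: effort source, stroke at far end)
β2 stroke at J1  (prefer integral on C1)
β3 stroke at J1  (prefer integral on C2)
β4 stroke at J1  (C3: C, integral causality)
β0 stroke at R1  (J1: last free bond brings flow in)

3  (C1, C2, C3 all integral)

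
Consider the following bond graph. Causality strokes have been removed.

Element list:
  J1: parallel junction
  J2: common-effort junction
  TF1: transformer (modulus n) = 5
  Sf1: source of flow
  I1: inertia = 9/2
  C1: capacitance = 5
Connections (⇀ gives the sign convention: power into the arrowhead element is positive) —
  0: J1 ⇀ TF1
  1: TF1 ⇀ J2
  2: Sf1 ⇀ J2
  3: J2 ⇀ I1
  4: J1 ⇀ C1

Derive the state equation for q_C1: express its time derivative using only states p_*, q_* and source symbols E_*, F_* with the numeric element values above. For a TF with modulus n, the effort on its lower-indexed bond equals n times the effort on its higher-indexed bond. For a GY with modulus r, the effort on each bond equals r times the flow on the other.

β2 stroke at Sf1  (Sf1 fixes flow; stroke at Sf1)
β3 stroke at I1  (I1: I, integral causality)
β1 stroke at J2  (closing 0-jn rule on J2)
β0 stroke at TF1  (TF TF1: opposite of bond 1)
β4 stroke at J1  (closing 0-jn rule on J1)

dq_C1/dt = F_Sf1/5 - 2*p_I1/45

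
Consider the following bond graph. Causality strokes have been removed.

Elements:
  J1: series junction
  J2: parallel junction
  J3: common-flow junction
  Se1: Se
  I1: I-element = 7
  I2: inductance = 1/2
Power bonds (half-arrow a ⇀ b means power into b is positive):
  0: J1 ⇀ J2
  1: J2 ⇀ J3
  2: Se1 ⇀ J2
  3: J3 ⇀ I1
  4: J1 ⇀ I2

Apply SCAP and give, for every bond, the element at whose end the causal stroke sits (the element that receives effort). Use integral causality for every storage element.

bond 2 stroke→J2  (Se1 (Se) sets effort on bond)
bond 0 stroke→J1  (J2 effort already set via bond 2)
bond 1 stroke→J3  (J2 effort already set via bond 2)
bond 3 stroke→I1  (J3: last free bond brings flow in)
bond 4 stroke→I2  (only one flow-in slot at J1)

β0 stroke→J1
β1 stroke→J3
β2 stroke→J2
β3 stroke→I1
β4 stroke→I2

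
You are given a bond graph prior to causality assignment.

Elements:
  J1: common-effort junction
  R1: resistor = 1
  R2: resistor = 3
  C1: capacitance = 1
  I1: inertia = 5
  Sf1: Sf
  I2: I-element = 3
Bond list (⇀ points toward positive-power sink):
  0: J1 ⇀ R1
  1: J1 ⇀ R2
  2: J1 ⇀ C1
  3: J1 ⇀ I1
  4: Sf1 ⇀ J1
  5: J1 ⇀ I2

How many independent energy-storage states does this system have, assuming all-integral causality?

b4 |Sf1  (Sf1 fixes flow; stroke at Sf1)
b2 |J1  (C1 integral (e out))
b0 |R1  (0-jn J1 has e-setter on 2)
b1 |R2  (J1 effort already set via bond 2)
b3 |I1  (J1 effort already set via bond 2)
b5 |I2  (J1: bond 2 brought effort, rest push out)

3  (C1, I1, I2 all integral)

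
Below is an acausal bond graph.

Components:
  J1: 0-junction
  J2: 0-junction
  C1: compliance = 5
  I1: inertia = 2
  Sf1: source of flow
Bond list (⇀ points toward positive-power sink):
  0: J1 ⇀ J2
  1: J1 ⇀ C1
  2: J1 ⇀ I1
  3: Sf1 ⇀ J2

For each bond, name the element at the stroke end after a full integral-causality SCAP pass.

b0 stroke→J2
b1 stroke→J1
b2 stroke→I1
b3 stroke→Sf1

bond 3 stroke at Sf1  (Sf1: flow source, stroke at near end)
bond 0 stroke at J2  (only one effort-in slot at J2)
bond 1 stroke at J1  (prefer integral on C1)
bond 2 stroke at I1  (common-e at J1 fixed by 1)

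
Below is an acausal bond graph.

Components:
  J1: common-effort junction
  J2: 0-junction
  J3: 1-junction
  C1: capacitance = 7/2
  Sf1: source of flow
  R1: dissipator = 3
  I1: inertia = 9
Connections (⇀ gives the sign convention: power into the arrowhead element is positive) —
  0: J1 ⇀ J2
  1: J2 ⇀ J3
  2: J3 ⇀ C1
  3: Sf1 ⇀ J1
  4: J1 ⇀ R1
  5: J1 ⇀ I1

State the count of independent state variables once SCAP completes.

2  (C1, I1 all integral)

b3 stroke at Sf1  (Sf1: flow source, stroke at near end)
b2 stroke at J3  (C1: C, integral causality)
b1 stroke at J2  (J3: last free bond brings flow in)
b0 stroke at J1  (J2 effort already set via bond 1)
b4 stroke at R1  (J1 effort already set via bond 0)
b5 stroke at I1  (common-e at J1 fixed by 0)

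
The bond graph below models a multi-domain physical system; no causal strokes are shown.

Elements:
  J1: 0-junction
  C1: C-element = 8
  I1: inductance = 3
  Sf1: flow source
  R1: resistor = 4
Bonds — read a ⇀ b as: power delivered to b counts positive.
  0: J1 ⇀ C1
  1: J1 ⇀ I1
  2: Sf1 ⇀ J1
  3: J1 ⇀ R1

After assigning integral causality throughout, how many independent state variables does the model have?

bond 2 stroke→Sf1  (Sf1: flow source, stroke at near end)
bond 0 stroke→J1  (C1 integral (e out))
bond 1 stroke→I1  (J1 effort already set via bond 0)
bond 3 stroke→R1  (common-e at J1 fixed by 0)

2  (C1, I1 all integral)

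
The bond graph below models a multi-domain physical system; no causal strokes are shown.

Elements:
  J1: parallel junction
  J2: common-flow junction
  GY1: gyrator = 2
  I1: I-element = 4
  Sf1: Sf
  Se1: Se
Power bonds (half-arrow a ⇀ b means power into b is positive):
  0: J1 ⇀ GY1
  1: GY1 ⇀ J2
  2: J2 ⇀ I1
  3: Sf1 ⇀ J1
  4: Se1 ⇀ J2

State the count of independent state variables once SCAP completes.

b3 stroke→Sf1  (Sf1 fixes flow; stroke at Sf1)
b4 stroke→J2  (Se1 fixes effort; stroke away)
b0 stroke→J1  (J1: last free bond brings effort in)
b1 stroke→J2  (GY1 both-in/both-out from 0)
b2 stroke→I1  (J2: last free bond brings flow in)

1  (I1 all integral)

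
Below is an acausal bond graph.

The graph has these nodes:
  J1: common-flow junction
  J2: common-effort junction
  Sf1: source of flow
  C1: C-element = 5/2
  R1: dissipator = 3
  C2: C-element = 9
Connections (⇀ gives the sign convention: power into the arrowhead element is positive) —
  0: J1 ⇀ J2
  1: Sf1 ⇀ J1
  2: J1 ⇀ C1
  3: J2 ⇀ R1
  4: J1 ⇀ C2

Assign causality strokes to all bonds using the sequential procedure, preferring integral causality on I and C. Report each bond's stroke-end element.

bond 1 stroke at Sf1  (source Sf1 imposes f)
bond 0 stroke at J1  (1-jn J1 has f-setter on 1)
bond 2 stroke at J1  (common-f at J1 fixed by 1)
bond 4 stroke at J1  (common-f at J1 fixed by 1)
bond 3 stroke at J2  (J2: last free bond brings effort in)

#0 stroke→J1
#1 stroke→Sf1
#2 stroke→J1
#3 stroke→J2
#4 stroke→J1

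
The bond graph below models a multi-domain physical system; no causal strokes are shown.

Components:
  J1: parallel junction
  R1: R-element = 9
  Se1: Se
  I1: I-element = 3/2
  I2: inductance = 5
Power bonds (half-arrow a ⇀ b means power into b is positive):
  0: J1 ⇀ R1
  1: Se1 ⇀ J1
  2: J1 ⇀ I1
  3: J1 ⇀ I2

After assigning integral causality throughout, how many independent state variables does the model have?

2  (I1, I2 all integral)

#1 stroke→J1  (Se1 (Se) sets effort on bond)
#0 stroke→R1  (0-jn J1 has e-setter on 1)
#2 stroke→I1  (0-jn J1 has e-setter on 1)
#3 stroke→I2  (0-jn J1 has e-setter on 1)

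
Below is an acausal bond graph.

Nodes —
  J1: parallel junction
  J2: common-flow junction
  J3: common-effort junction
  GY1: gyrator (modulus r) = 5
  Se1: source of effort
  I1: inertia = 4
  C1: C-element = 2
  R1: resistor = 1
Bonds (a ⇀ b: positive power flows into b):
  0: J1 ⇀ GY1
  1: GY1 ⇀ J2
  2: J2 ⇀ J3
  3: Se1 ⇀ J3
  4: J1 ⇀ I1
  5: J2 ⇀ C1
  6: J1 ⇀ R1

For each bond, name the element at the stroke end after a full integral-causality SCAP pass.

b3 |J3  (source Se1 imposes e)
b2 |J2  (J3 effort already set via bond 3)
b4 |I1  (prefer integral on I1)
b5 |J2  (C1 integral (e out))
b1 |GY1  (only one flow-in slot at J2)
b0 |GY1  (GY GY1: same side as bond 1)
b6 |J1  (J1 needs exactly one e-in)

b0 →GY1
b1 →GY1
b2 →J2
b3 →J3
b4 →I1
b5 →J2
b6 →J1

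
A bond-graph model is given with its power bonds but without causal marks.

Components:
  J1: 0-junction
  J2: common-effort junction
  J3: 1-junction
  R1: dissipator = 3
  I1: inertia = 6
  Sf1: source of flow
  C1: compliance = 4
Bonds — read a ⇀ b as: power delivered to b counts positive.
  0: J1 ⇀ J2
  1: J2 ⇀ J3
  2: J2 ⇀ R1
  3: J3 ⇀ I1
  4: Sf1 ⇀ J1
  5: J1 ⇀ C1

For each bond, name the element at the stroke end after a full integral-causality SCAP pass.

β4 stroke→Sf1  (Sf1 fixes flow; stroke at Sf1)
β3 stroke→I1  (I1 integral (f out))
β1 stroke→J3  (common-f at J3 fixed by 3)
β5 stroke→J1  (C1 outputs effort q/C1)
β0 stroke→J2  (0-jn J1 has e-setter on 5)
β2 stroke→R1  (J2: bond 0 brought effort, rest push out)

bond 0 →J2
bond 1 →J3
bond 2 →R1
bond 3 →I1
bond 4 →Sf1
bond 5 →J1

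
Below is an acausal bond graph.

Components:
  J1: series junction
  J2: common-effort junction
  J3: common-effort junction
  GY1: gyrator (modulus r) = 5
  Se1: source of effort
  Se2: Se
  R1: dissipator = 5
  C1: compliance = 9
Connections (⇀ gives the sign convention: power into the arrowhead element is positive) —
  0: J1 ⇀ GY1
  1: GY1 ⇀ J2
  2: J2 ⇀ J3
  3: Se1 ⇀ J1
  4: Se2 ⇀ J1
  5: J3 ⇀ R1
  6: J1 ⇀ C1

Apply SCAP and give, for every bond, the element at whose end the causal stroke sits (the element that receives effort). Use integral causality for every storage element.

#0 →GY1
#1 →GY1
#2 →J2
#3 →J1
#4 →J1
#5 →J3
#6 →J1

b3 →J1  (Se1: effort source, stroke at far end)
b4 →J1  (source Se2 imposes e)
b6 →J1  (C1: C, integral causality)
b0 →GY1  (J1: last free bond brings flow in)
b1 →GY1  (GY1 both-in/both-out from 0)
b2 →J2  (closing 0-jn rule on J2)
b5 →J3  (J3 needs exactly one e-in)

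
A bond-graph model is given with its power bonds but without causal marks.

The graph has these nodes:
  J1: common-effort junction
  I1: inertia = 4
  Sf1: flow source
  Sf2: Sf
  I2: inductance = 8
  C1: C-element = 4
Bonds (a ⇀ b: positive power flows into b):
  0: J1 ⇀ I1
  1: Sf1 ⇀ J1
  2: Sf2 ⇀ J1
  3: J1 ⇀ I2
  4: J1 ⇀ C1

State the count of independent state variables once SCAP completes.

b1 |Sf1  (Sf1 (Sf) sets flow on bond)
b2 |Sf2  (Sf2 (Sf) sets flow on bond)
b0 |I1  (I1 integral (f out))
b3 |I2  (I2 integral (f out))
b4 |J1  (J1: last free bond brings effort in)

3  (C1, I1, I2 all integral)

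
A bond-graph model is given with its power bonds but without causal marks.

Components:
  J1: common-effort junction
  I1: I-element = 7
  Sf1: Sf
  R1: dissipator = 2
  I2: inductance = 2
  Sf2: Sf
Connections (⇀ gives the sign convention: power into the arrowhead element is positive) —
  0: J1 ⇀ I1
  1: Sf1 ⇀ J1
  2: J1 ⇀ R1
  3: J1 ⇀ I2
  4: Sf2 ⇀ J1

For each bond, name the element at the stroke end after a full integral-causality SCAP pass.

b1 stroke→Sf1  (Sf1 (Sf) sets flow on bond)
b4 stroke→Sf2  (Sf2 fixes flow; stroke at Sf2)
b0 stroke→I1  (I1 outputs flow p/I1)
b3 stroke→I2  (I2: I, integral causality)
b2 stroke→J1  (closing 0-jn rule on J1)

β0 →I1
β1 →Sf1
β2 →J1
β3 →I2
β4 →Sf2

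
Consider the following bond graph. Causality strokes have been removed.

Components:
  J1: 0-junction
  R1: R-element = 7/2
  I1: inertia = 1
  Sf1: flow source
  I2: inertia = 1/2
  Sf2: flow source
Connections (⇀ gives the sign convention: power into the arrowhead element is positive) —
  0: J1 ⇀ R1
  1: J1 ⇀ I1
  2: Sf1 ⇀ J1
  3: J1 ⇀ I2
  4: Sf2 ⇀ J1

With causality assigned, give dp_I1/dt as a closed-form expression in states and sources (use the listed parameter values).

dp_I1/dt = 7*F_Sf1/2 + 7*F_Sf2/2 - 7*p_I1/2 - 7*p_I2

#2 →Sf1  (Sf1: flow source, stroke at near end)
#4 →Sf2  (source Sf2 imposes f)
#1 →I1  (prefer integral on I1)
#3 →I2  (I2: I, integral causality)
#0 →J1  (J1 needs exactly one e-in)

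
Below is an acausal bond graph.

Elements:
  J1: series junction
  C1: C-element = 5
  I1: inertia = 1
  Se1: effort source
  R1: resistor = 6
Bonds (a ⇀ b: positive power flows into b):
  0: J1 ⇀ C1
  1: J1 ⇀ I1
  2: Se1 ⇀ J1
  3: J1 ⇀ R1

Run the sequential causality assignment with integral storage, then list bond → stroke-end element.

β2 |J1  (source Se1 imposes e)
β0 |J1  (C1: C, integral causality)
β1 |I1  (I1 integral (f out))
β3 |J1  (common-f at J1 fixed by 1)

#0 stroke→J1
#1 stroke→I1
#2 stroke→J1
#3 stroke→J1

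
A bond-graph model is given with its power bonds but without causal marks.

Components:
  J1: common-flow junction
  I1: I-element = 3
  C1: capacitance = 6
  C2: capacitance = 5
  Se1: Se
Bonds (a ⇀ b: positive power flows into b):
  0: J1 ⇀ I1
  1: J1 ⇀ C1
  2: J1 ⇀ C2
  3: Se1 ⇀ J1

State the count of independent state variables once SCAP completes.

β3 →J1  (Se1 (Se) sets effort on bond)
β0 →I1  (I1 outputs flow p/I1)
β1 →J1  (common-f at J1 fixed by 0)
β2 →J1  (J1 flow already set via bond 0)

3  (C1, C2, I1 all integral)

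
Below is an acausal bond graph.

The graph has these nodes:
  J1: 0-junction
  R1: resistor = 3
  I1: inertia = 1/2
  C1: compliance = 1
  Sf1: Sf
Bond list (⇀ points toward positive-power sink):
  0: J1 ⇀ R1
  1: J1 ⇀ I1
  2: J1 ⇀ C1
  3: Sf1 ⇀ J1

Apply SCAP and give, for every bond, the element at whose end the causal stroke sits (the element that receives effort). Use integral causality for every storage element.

b0 stroke at R1
b1 stroke at I1
b2 stroke at J1
b3 stroke at Sf1

β3 stroke→Sf1  (Sf1 fixes flow; stroke at Sf1)
β1 stroke→I1  (I1 outputs flow p/I1)
β2 stroke→J1  (C1 integral (e out))
β0 stroke→R1  (J1 effort already set via bond 2)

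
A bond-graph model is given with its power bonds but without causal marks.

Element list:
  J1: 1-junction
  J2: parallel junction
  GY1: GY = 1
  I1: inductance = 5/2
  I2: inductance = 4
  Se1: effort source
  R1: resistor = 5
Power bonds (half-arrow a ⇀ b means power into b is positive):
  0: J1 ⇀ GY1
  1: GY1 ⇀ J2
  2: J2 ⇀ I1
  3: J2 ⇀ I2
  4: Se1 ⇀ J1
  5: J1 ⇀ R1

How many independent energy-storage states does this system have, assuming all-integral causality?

2  (I1, I2 all integral)

b4 stroke→J1  (Se1 fixes effort; stroke away)
b2 stroke→I1  (I1 integral (f out))
b3 stroke→I2  (I2 outputs flow p/I2)
b1 stroke→J2  (J2: last free bond brings effort in)
b0 stroke→J1  (GY1: gyrator matches bond 1)
b5 stroke→R1  (J1 needs exactly one f-in)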